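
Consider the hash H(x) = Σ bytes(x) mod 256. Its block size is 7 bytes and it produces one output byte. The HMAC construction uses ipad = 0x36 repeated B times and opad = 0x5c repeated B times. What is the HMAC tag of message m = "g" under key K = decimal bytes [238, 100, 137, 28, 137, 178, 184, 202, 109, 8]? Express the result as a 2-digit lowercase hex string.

Key decimal bytes [238, 100, 137, 28, 137, 178, 184, 202, 109, 8] = ee 64 89 1c 89 b2 b8 ca 6d 08 is 10 bytes > B = 7, so hash it first: H(key) = 29, then zero-pad to 7 bytes: K' = 29 00 00 00 00 00 00.
K' ⊕ ipad = 1f 36 36 36 36 36 36.  K' ⊕ opad = 75 5c 5c 5c 5c 5c 5c.
Inner input = (K'⊕ipad) ∥ m = 1f 36 36 36 36 36 36 ∥ 67.
Inner hash: sum = 31+54+54+54+54+54+54+103 = 458; mod 256 = 202 → ca.
Outer input = (K'⊕opad) ∥ inner = 75 5c 5c 5c 5c 5c 5c ∥ ca.
Outer hash (tag): sum = 117+92+92+92+92+92+92+202 = 871; mod 256 = 103 → 67.

67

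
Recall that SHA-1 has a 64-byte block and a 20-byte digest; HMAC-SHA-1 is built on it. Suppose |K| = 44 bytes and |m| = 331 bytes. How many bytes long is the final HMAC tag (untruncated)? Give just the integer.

The tag is one SHA-1 digest: 20 bytes.

20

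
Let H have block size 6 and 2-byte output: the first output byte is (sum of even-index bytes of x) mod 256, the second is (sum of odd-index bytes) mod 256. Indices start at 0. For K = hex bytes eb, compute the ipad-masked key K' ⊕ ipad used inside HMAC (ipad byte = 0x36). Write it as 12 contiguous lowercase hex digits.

dd3636363636

Key hex bytes eb is 1 byte ≤ B = 6; zero-pad to 6 bytes: K' = eb 00 00 00 00 00.
XOR each byte with 0x36: eb⊕36=dd, 00⊕36=36, 00⊕36=36, 00⊕36=36, 00⊕36=36, 00⊕36=36.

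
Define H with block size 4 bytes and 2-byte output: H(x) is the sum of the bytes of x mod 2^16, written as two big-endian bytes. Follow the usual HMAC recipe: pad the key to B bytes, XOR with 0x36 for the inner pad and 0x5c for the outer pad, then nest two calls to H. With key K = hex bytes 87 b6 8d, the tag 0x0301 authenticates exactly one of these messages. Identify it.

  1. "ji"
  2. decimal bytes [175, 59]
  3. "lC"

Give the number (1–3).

Key hex bytes 87 b6 8d is 3 bytes ≤ B = 4; zero-pad to 4 bytes: K' = 87 b6 8d 00.
K' ⊕ ipad = b1 80 bb 36; K' ⊕ opad = db ea d1 5c.
m1: inner = H(b1 80 bb 36 6a 69) = 02 f5; tag = H(db ea d1 5c 02 f5) = 03e9
m2: inner = H(b1 80 bb 36 af 3b) = 03 0c; tag = H(db ea d1 5c 03 0c) = 0301 ← matches
m3: inner = H(b1 80 bb 36 6c 43) = 02 d1; tag = H(db ea d1 5c 02 d1) = 03c5

2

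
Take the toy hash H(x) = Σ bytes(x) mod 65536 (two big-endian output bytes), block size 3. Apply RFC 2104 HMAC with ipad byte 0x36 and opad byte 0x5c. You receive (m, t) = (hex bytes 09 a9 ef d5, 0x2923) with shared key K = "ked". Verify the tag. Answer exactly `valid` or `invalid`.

Key "ked" = 6b 65 64 is exactly B = 3 bytes: K' = 6b 65 64.
K' ⊕ ipad = 5d 53 52; K' ⊕ opad = 37 39 38.
Inner hash: sum = 93+83+82+9+169+239+213 = 888 → 03 78.
Outer hash (recomputed tag): sum = 55+57+56+3+120 = 291 → 01 23.
Recomputed tag = 0123; claimed = 2923 → mismatch.

invalid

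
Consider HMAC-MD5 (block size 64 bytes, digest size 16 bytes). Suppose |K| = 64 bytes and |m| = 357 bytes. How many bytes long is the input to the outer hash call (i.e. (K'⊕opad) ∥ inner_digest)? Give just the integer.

80

Key is 64 ≤ 64 bytes, zero-padded: |K'| = 64.
Outer input = (K'⊕opad) ∥ H(inner) → 64 + 16 = 80 bytes.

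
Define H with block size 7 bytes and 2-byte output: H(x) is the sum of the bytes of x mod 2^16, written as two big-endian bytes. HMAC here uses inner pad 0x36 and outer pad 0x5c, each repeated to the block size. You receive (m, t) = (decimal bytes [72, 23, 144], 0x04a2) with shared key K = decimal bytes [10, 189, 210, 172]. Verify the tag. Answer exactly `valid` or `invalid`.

valid

Key decimal bytes [10, 189, 210, 172] = 0a bd d2 ac is 4 bytes ≤ B = 7; zero-pad to 7 bytes: K' = 0a bd d2 ac 00 00 00.
K' ⊕ ipad = 3c 8b e4 9a 36 36 36; K' ⊕ opad = 56 e1 8e f0 5c 5c 5c.
Inner hash: sum = 60+139+228+154+54+54+54+72+23+144 = 982 → 03 d6.
Outer hash (recomputed tag): sum = 86+225+142+240+92+92+92+3+214 = 1186 → 04 a2.
Recomputed tag = 04a2; claimed = 04a2 → match.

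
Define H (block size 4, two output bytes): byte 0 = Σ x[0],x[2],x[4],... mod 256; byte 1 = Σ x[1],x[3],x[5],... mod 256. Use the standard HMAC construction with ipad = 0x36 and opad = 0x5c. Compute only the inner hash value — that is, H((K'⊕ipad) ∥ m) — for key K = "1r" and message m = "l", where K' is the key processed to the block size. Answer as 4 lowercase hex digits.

Key "1r" = 31 72 is 2 bytes ≤ B = 4; zero-pad to 4 bytes: K' = 31 72 00 00.
K' ⊕ ipad = 07 44 36 36.
Inner input = 07 44 36 36 ∥ 6c.
Inner hash: even-index sum = 169 mod 256 = 169; odd-index sum = 122 mod 256 = 122 → a9 7a.

a97a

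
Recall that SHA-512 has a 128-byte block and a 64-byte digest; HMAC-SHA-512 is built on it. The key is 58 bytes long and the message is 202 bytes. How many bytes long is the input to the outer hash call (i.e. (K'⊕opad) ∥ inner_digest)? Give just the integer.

Key is 58 ≤ 128 bytes, zero-padded: |K'| = 128.
Outer input = (K'⊕opad) ∥ H(inner) → 128 + 64 = 192 bytes.

192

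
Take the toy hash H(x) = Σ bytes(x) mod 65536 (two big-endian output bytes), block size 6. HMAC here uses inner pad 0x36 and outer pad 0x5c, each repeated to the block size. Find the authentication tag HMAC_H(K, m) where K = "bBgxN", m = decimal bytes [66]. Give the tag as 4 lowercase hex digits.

0182

Key "bBgxN" = 62 42 67 78 4e is 5 bytes ≤ B = 6; zero-pad to 6 bytes: K' = 62 42 67 78 4e 00.
K' ⊕ ipad = 54 74 51 4e 78 36.  K' ⊕ opad = 3e 1e 3b 24 12 5c.
Inner input = (K'⊕ipad) ∥ m = 54 74 51 4e 78 36 ∥ 42.
Inner hash: sum = 84+116+81+78+120+54+66 = 599 → 02 57.
Outer input = (K'⊕opad) ∥ inner = 3e 1e 3b 24 12 5c ∥ 02 57.
Outer hash (tag): sum = 62+30+59+36+18+92+2+87 = 386 → 01 82.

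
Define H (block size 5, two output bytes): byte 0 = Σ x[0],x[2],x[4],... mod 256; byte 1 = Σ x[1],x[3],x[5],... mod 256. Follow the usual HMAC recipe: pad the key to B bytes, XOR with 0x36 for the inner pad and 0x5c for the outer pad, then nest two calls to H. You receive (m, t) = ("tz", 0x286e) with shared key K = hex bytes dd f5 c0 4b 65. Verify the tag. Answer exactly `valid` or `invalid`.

invalid

Key hex bytes dd f5 c0 4b 65 is exactly B = 5 bytes: K' = dd f5 c0 4b 65.
K' ⊕ ipad = eb c3 f6 7d 53; K' ⊕ opad = 81 a9 9c 17 39.
Inner hash: even-index sum = 686 mod 256 = 174; odd-index sum = 436 mod 256 = 180 → ae b4.
Outer hash (recomputed tag): even-index sum = 522 mod 256 = 10; odd-index sum = 366 mod 256 = 110 → 0a 6e.
Recomputed tag = 0a6e; claimed = 286e → mismatch.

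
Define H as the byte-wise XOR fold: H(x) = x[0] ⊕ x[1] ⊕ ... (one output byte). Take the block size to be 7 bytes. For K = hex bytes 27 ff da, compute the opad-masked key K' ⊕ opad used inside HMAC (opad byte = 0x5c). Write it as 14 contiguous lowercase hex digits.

7ba3865c5c5c5c

Key hex bytes 27 ff da is 3 bytes ≤ B = 7; zero-pad to 7 bytes: K' = 27 ff da 00 00 00 00.
XOR each byte with 0x5c: 27⊕5c=7b, ff⊕5c=a3, da⊕5c=86, 00⊕5c=5c, 00⊕5c=5c, 00⊕5c=5c, 00⊕5c=5c.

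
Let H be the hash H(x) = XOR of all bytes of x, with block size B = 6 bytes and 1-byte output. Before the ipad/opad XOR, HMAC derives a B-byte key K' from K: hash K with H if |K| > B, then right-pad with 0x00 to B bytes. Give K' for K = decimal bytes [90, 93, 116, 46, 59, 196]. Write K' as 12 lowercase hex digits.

5a5d742e3bc4

Key decimal bytes [90, 93, 116, 46, 59, 196] = 5a 5d 74 2e 3b c4 is exactly B = 6 bytes: K' = 5a 5d 74 2e 3b c4.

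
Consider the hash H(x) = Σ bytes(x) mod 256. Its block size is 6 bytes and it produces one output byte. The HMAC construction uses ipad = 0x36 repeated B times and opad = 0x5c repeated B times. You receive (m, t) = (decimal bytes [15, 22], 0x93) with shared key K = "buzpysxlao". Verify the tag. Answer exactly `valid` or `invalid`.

Key "buzpysxlao" = 62 75 7a 70 79 73 78 6c 61 6f is 10 bytes > B = 6, so hash it first: H(key) = 61, then zero-pad to 6 bytes: K' = 61 00 00 00 00 00.
K' ⊕ ipad = 57 36 36 36 36 36; K' ⊕ opad = 3d 5c 5c 5c 5c 5c.
Inner hash: sum = 87+54+54+54+54+54+15+22 = 394; mod 256 = 138 → 8a.
Outer hash (recomputed tag): sum = 61+92+92+92+92+92+138 = 659; mod 256 = 147 → 93.
Recomputed tag = 93; claimed = 93 → match.

valid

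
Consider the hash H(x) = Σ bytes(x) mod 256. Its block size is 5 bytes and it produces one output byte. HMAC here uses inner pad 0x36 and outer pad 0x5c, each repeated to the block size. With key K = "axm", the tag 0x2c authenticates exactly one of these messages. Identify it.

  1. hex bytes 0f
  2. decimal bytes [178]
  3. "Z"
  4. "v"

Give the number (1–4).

4

Key "axm" = 61 78 6d is 3 bytes ≤ B = 5; zero-pad to 5 bytes: K' = 61 78 6d 00 00.
K' ⊕ ipad = 57 4e 5b 36 36; K' ⊕ opad = 3d 24 31 5c 5c.
m1: inner = H(57 4e 5b 36 36 0f) = 7b; tag = H(3d 24 31 5c 5c 7b) = c5
m2: inner = H(57 4e 5b 36 36 b2) = 1e; tag = H(3d 24 31 5c 5c 1e) = 68
m3: inner = H(57 4e 5b 36 36 5a) = c6; tag = H(3d 24 31 5c 5c c6) = 10
m4: inner = H(57 4e 5b 36 36 76) = e2; tag = H(3d 24 31 5c 5c e2) = 2c ← matches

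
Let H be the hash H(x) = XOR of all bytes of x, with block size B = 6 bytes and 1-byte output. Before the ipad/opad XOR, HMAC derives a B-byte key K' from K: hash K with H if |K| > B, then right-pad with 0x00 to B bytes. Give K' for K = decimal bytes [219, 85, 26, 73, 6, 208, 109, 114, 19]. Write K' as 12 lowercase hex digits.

070000000000

|K| = 9 > B = 6, so first hash the key.
H(K): XOR db⊕55⊕1a⊕49⊕06⊕d0⊕6d⊕72⊕13 = 07.
Zero-pad H(K) = 07 to 6 bytes: K' = 07 00 00 00 00 00.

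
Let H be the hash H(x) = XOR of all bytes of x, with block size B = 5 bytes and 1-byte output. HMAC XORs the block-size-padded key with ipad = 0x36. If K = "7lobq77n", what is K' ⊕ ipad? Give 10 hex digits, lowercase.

7f36363636

Key "7lobq77n" = 37 6c 6f 62 71 37 37 6e is 8 bytes > B = 5, so hash it first: H(key) = 49, then zero-pad to 5 bytes: K' = 49 00 00 00 00.
XOR each byte with 0x36: 49⊕36=7f, 00⊕36=36, 00⊕36=36, 00⊕36=36, 00⊕36=36.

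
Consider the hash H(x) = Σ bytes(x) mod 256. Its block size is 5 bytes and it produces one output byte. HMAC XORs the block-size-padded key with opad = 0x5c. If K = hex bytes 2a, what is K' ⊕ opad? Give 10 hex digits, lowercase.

765c5c5c5c

Key hex bytes 2a is 1 byte ≤ B = 5; zero-pad to 5 bytes: K' = 2a 00 00 00 00.
XOR each byte with 0x5c: 2a⊕5c=76, 00⊕5c=5c, 00⊕5c=5c, 00⊕5c=5c, 00⊕5c=5c.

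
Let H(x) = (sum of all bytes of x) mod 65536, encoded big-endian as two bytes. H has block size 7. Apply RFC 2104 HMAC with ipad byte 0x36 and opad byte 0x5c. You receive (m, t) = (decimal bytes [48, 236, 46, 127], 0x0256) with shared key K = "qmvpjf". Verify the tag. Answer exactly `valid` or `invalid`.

Key "qmvpjf" = 71 6d 76 70 6a 66 is 6 bytes ≤ B = 7; zero-pad to 7 bytes: K' = 71 6d 76 70 6a 66 00.
K' ⊕ ipad = 47 5b 40 46 5c 50 36; K' ⊕ opad = 2d 31 2a 2c 36 3a 5c.
Inner hash: sum = 71+91+64+70+92+80+54+48+236+46+127 = 979 → 03 d3.
Outer hash (recomputed tag): sum = 45+49+42+44+54+58+92+3+211 = 598 → 02 56.
Recomputed tag = 0256; claimed = 0256 → match.

valid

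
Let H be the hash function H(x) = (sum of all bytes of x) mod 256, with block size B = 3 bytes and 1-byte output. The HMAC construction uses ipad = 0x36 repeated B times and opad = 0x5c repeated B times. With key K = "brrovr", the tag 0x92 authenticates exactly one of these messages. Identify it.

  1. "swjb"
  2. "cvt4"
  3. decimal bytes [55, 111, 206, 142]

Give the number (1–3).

Key "brrovr" = 62 72 72 6f 76 72 is 6 bytes > B = 3, so hash it first: H(key) = 9d, then zero-pad to 3 bytes: K' = 9d 00 00.
K' ⊕ ipad = ab 36 36; K' ⊕ opad = c1 5c 5c.
m1: inner = H(ab 36 36 73 77 6a 62) = cd; tag = H(c1 5c 5c cd) = 46
m2: inner = H(ab 36 36 63 76 74 34) = 98; tag = H(c1 5c 5c 98) = 11
m3: inner = H(ab 36 36 37 6f ce 8e) = 19; tag = H(c1 5c 5c 19) = 92 ← matches

3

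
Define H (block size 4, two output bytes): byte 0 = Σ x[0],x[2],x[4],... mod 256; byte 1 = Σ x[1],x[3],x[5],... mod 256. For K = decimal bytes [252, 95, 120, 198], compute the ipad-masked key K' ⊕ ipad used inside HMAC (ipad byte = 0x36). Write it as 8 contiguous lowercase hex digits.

Key decimal bytes [252, 95, 120, 198] = fc 5f 78 c6 is exactly B = 4 bytes: K' = fc 5f 78 c6.
XOR each byte with 0x36: fc⊕36=ca, 5f⊕36=69, 78⊕36=4e, c6⊕36=f0.

ca694ef0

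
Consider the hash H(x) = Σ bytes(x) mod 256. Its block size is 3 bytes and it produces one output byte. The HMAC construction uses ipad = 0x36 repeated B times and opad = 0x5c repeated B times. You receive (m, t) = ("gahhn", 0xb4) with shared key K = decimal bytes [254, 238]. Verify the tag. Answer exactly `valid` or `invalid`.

Key decimal bytes [254, 238] = fe ee is 2 bytes ≤ B = 3; zero-pad to 3 bytes: K' = fe ee 00.
K' ⊕ ipad = c8 d8 36; K' ⊕ opad = a2 b2 5c.
Inner hash: sum = 200+216+54+103+97+104+104+110 = 988; mod 256 = 220 → dc.
Outer hash (recomputed tag): sum = 162+178+92+220 = 652; mod 256 = 140 → 8c.
Recomputed tag = 8c; claimed = b4 → mismatch.

invalid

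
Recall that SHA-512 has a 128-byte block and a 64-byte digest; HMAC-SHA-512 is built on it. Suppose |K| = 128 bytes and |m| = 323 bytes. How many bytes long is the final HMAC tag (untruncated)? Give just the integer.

The tag is one SHA-512 digest: 64 bytes.

64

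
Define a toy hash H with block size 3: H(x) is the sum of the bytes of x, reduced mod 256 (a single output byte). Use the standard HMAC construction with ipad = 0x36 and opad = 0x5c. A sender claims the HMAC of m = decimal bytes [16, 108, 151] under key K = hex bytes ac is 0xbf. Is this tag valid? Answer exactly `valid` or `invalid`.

invalid

Key hex bytes ac is 1 byte ≤ B = 3; zero-pad to 3 bytes: K' = ac 00 00.
K' ⊕ ipad = 9a 36 36; K' ⊕ opad = f0 5c 5c.
Inner hash: sum = 154+54+54+16+108+151 = 537; mod 256 = 25 → 19.
Outer hash (recomputed tag): sum = 240+92+92+25 = 449; mod 256 = 193 → c1.
Recomputed tag = c1; claimed = bf → mismatch.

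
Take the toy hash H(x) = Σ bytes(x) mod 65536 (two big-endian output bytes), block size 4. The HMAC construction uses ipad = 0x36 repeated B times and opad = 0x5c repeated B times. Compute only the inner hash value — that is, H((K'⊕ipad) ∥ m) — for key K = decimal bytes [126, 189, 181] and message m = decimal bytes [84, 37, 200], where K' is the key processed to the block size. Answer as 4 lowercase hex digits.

Key decimal bytes [126, 189, 181] = 7e bd b5 is 3 bytes ≤ B = 4; zero-pad to 4 bytes: K' = 7e bd b5 00.
K' ⊕ ipad = 48 8b 83 36.
Inner input = 48 8b 83 36 ∥ 54 25 c8.
Inner hash: sum = 72+139+131+54+84+37+200 = 717 → 02 cd.

02cd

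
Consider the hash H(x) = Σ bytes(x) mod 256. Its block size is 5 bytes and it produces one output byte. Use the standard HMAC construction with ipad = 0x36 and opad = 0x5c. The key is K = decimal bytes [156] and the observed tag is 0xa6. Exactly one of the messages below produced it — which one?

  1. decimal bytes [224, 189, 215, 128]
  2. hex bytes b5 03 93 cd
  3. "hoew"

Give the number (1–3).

1

Key decimal bytes [156] = 9c is 1 byte ≤ B = 5; zero-pad to 5 bytes: K' = 9c 00 00 00 00.
K' ⊕ ipad = aa 36 36 36 36; K' ⊕ opad = c0 5c 5c 5c 5c.
m1: inner = H(aa 36 36 36 36 e0 bd d7 80) = 76; tag = H(c0 5c 5c 5c 5c 76) = a6 ← matches
m2: inner = H(aa 36 36 36 36 b5 03 93 cd) = 9a; tag = H(c0 5c 5c 5c 5c 9a) = ca
m3: inner = H(aa 36 36 36 36 68 6f 65 77) = 35; tag = H(c0 5c 5c 5c 5c 35) = 65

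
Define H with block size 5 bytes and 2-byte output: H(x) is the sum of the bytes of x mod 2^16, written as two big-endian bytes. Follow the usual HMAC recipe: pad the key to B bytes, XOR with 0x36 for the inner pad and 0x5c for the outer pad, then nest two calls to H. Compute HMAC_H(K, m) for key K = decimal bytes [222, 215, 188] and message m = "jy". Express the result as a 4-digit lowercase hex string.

034a

Key decimal bytes [222, 215, 188] = de d7 bc is 3 bytes ≤ B = 5; zero-pad to 5 bytes: K' = de d7 bc 00 00.
K' ⊕ ipad = e8 e1 8a 36 36.  K' ⊕ opad = 82 8b e0 5c 5c.
Inner input = (K'⊕ipad) ∥ m = e8 e1 8a 36 36 ∥ 6a 79.
Inner hash: sum = 232+225+138+54+54+106+121 = 930 → 03 a2.
Outer input = (K'⊕opad) ∥ inner = 82 8b e0 5c 5c ∥ 03 a2.
Outer hash (tag): sum = 130+139+224+92+92+3+162 = 842 → 03 4a.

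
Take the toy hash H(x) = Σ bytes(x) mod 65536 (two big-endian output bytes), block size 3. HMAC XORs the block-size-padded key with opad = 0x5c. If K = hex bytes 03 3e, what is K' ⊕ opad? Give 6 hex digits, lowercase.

5f625c

Key hex bytes 03 3e is 2 bytes ≤ B = 3; zero-pad to 3 bytes: K' = 03 3e 00.
XOR each byte with 0x5c: 03⊕5c=5f, 3e⊕5c=62, 00⊕5c=5c.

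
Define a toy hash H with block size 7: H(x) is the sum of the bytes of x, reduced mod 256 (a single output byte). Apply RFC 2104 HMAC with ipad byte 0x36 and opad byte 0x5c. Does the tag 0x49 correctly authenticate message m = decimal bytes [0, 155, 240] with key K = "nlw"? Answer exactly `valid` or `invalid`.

Key "nlw" = 6e 6c 77 is 3 bytes ≤ B = 7; zero-pad to 7 bytes: K' = 6e 6c 77 00 00 00 00.
K' ⊕ ipad = 58 5a 41 36 36 36 36; K' ⊕ opad = 32 30 2b 5c 5c 5c 5c.
Inner hash: sum = 88+90+65+54+54+54+54+0+155+240 = 854; mod 256 = 86 → 56.
Outer hash (recomputed tag): sum = 50+48+43+92+92+92+92+86 = 595; mod 256 = 83 → 53.
Recomputed tag = 53; claimed = 49 → mismatch.

invalid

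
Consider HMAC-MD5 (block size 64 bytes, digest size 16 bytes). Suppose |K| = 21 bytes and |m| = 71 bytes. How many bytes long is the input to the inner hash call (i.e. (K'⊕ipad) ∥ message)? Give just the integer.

Key is 21 ≤ 64 bytes, zero-padded: |K'| = 64.
Inner input = (K'⊕ipad) ∥ m → 64 + 71 = 135 bytes.

135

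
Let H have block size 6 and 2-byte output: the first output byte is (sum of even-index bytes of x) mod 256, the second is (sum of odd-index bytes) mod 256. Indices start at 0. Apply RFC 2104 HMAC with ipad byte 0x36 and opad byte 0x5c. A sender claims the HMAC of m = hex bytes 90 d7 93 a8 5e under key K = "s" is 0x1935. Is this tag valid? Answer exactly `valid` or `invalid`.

valid

Key "s" = 73 is 1 byte ≤ B = 6; zero-pad to 6 bytes: K' = 73 00 00 00 00 00.
K' ⊕ ipad = 45 36 36 36 36 36; K' ⊕ opad = 2f 5c 5c 5c 5c 5c.
Inner hash: even-index sum = 562 mod 256 = 50; odd-index sum = 545 mod 256 = 33 → 32 21.
Outer hash (recomputed tag): even-index sum = 281 mod 256 = 25; odd-index sum = 309 mod 256 = 53 → 19 35.
Recomputed tag = 1935; claimed = 1935 → match.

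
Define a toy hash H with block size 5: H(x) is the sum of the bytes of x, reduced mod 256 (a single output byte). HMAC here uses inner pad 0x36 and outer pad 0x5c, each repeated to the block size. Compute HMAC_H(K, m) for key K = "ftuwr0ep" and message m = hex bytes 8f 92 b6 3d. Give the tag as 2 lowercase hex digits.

Key "ftuwr0ep" = 66 74 75 77 72 30 65 70 is 8 bytes > B = 5, so hash it first: H(key) = 3d, then zero-pad to 5 bytes: K' = 3d 00 00 00 00.
K' ⊕ ipad = 0b 36 36 36 36.  K' ⊕ opad = 61 5c 5c 5c 5c.
Inner input = (K'⊕ipad) ∥ m = 0b 36 36 36 36 ∥ 8f 92 b6 3d.
Inner hash: sum = 11+54+54+54+54+143+146+182+61 = 759; mod 256 = 247 → f7.
Outer input = (K'⊕opad) ∥ inner = 61 5c 5c 5c 5c ∥ f7.
Outer hash (tag): sum = 97+92+92+92+92+247 = 712; mod 256 = 200 → c8.

c8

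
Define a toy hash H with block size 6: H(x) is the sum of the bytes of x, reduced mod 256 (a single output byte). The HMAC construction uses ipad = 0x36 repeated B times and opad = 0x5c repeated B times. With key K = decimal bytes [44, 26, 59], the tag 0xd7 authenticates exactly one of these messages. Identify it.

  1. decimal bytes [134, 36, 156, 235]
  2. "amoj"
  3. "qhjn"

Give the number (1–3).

Key decimal bytes [44, 26, 59] = 2c 1a 3b is 3 bytes ≤ B = 6; zero-pad to 6 bytes: K' = 2c 1a 3b 00 00 00.
K' ⊕ ipad = 1a 2c 0d 36 36 36; K' ⊕ opad = 70 46 67 5c 5c 5c.
m1: inner = H(1a 2c 0d 36 36 36 86 24 9c eb) = 26; tag = H(70 46 67 5c 5c 5c 26) = 57
m2: inner = H(1a 2c 0d 36 36 36 61 6d 6f 6a) = 9c; tag = H(70 46 67 5c 5c 5c 9c) = cd
m3: inner = H(1a 2c 0d 36 36 36 71 68 6a 6e) = a6; tag = H(70 46 67 5c 5c 5c a6) = d7 ← matches

3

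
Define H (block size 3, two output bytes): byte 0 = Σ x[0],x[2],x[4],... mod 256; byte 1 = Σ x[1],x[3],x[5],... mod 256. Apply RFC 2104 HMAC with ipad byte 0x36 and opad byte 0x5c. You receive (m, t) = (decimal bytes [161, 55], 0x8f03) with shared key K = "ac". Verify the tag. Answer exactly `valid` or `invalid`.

Key "ac" = 61 63 is 2 bytes ≤ B = 3; zero-pad to 3 bytes: K' = 61 63 00.
K' ⊕ ipad = 57 55 36; K' ⊕ opad = 3d 3f 5c.
Inner hash: even-index sum = 196 mod 256 = 196; odd-index sum = 246 mod 256 = 246 → c4 f6.
Outer hash (recomputed tag): even-index sum = 399 mod 256 = 143; odd-index sum = 259 mod 256 = 3 → 8f 03.
Recomputed tag = 8f03; claimed = 8f03 → match.

valid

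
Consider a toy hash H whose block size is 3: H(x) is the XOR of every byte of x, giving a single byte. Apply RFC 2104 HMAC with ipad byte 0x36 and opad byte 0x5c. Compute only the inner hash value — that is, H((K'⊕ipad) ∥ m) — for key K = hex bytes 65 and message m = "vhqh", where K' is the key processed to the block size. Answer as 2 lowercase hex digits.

54

Key hex bytes 65 is 1 byte ≤ B = 3; zero-pad to 3 bytes: K' = 65 00 00.
K' ⊕ ipad = 53 36 36.
Inner input = 53 36 36 ∥ 76 68 71 68.
Inner hash: XOR 53⊕36⊕36⊕76⊕68⊕71⊕68 = 54.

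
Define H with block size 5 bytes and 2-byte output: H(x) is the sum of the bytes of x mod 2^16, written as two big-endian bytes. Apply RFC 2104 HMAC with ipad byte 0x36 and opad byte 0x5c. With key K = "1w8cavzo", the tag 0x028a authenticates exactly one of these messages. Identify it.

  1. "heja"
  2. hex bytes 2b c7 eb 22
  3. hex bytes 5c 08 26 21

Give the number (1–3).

3

Key "1w8cavzo" = 31 77 38 63 61 76 7a 6f is 8 bytes > B = 5, so hash it first: H(key) = 03 03, then zero-pad to 5 bytes: K' = 03 03 00 00 00.
K' ⊕ ipad = 35 35 36 36 36; K' ⊕ opad = 5f 5f 5c 5c 5c.
m1: inner = H(35 35 36 36 36 68 65 6a 61) = 02 a4; tag = H(5f 5f 5c 5c 5c 02 a4) = 0278
m2: inner = H(35 35 36 36 36 2b c7 eb 22) = 03 0b; tag = H(5f 5f 5c 5c 5c 03 0b) = 01e0
m3: inner = H(35 35 36 36 36 5c 08 26 21) = 01 b7; tag = H(5f 5f 5c 5c 5c 01 b7) = 028a ← matches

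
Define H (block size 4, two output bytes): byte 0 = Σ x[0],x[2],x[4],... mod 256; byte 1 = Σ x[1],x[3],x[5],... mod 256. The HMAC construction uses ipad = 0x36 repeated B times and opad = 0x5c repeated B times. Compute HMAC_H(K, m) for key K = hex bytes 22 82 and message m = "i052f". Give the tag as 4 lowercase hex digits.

2886

Key hex bytes 22 82 is 2 bytes ≤ B = 4; zero-pad to 4 bytes: K' = 22 82 00 00.
K' ⊕ ipad = 14 b4 36 36.  K' ⊕ opad = 7e de 5c 5c.
Inner input = (K'⊕ipad) ∥ m = 14 b4 36 36 ∥ 69 30 35 32 66.
Inner hash: even-index sum = 334 mod 256 = 78; odd-index sum = 332 mod 256 = 76 → 4e 4c.
Outer input = (K'⊕opad) ∥ inner = 7e de 5c 5c ∥ 4e 4c.
Outer hash (tag): even-index sum = 296 mod 256 = 40; odd-index sum = 390 mod 256 = 134 → 28 86.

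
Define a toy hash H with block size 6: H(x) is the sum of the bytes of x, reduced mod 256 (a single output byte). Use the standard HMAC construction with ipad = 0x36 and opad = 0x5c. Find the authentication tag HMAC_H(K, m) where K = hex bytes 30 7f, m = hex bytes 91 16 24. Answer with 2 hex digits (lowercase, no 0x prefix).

f1

Key hex bytes 30 7f is 2 bytes ≤ B = 6; zero-pad to 6 bytes: K' = 30 7f 00 00 00 00.
K' ⊕ ipad = 06 49 36 36 36 36.  K' ⊕ opad = 6c 23 5c 5c 5c 5c.
Inner input = (K'⊕ipad) ∥ m = 06 49 36 36 36 36 ∥ 91 16 24.
Inner hash: sum = 6+73+54+54+54+54+145+22+36 = 498; mod 256 = 242 → f2.
Outer input = (K'⊕opad) ∥ inner = 6c 23 5c 5c 5c 5c ∥ f2.
Outer hash (tag): sum = 108+35+92+92+92+92+242 = 753; mod 256 = 241 → f1.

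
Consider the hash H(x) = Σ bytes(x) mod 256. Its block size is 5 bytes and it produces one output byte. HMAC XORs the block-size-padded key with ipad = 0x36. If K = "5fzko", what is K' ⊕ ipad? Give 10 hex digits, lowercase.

03504c5d59

Key "5fzko" = 35 66 7a 6b 6f is exactly B = 5 bytes: K' = 35 66 7a 6b 6f.
XOR each byte with 0x36: 35⊕36=03, 66⊕36=50, 7a⊕36=4c, 6b⊕36=5d, 6f⊕36=59.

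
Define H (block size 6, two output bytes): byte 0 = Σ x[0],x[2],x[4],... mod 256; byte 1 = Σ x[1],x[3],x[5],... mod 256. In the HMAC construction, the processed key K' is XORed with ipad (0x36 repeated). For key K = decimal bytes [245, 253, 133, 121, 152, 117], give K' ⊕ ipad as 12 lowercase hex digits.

c3cbb34fae43

Key decimal bytes [245, 253, 133, 121, 152, 117] = f5 fd 85 79 98 75 is exactly B = 6 bytes: K' = f5 fd 85 79 98 75.
XOR each byte with 0x36: f5⊕36=c3, fd⊕36=cb, 85⊕36=b3, 79⊕36=4f, 98⊕36=ae, 75⊕36=43.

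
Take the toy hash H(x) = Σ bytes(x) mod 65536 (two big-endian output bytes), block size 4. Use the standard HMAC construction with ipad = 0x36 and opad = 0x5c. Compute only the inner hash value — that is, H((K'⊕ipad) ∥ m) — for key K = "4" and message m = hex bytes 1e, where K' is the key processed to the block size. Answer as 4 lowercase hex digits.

00c2

Key "4" = 34 is 1 byte ≤ B = 4; zero-pad to 4 bytes: K' = 34 00 00 00.
K' ⊕ ipad = 02 36 36 36.
Inner input = 02 36 36 36 ∥ 1e.
Inner hash: sum = 2+54+54+54+30 = 194 → 00 c2.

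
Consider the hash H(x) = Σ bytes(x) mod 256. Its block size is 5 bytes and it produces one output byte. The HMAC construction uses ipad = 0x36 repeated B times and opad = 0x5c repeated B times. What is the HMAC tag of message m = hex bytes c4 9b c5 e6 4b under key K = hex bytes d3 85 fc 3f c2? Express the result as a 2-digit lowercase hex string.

Key hex bytes d3 85 fc 3f c2 is exactly B = 5 bytes: K' = d3 85 fc 3f c2.
K' ⊕ ipad = e5 b3 ca 09 f4.  K' ⊕ opad = 8f d9 a0 63 9e.
Inner input = (K'⊕ipad) ∥ m = e5 b3 ca 09 f4 ∥ c4 9b c5 e6 4b.
Inner hash: sum = 229+179+202+9+244+196+155+197+230+75 = 1716; mod 256 = 180 → b4.
Outer input = (K'⊕opad) ∥ inner = 8f d9 a0 63 9e ∥ b4.
Outer hash (tag): sum = 143+217+160+99+158+180 = 957; mod 256 = 189 → bd.

bd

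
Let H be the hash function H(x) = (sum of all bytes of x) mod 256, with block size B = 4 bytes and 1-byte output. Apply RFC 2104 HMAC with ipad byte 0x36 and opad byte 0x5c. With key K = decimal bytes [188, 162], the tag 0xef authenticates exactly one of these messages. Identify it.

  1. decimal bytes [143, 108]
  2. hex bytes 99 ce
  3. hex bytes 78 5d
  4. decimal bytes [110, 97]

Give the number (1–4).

Key decimal bytes [188, 162] = bc a2 is 2 bytes ≤ B = 4; zero-pad to 4 bytes: K' = bc a2 00 00.
K' ⊕ ipad = 8a 94 36 36; K' ⊕ opad = e0 fe 5c 5c.
m1: inner = H(8a 94 36 36 8f 6c) = 85; tag = H(e0 fe 5c 5c 85) = 1b
m2: inner = H(8a 94 36 36 99 ce) = f1; tag = H(e0 fe 5c 5c f1) = 87
m3: inner = H(8a 94 36 36 78 5d) = 5f; tag = H(e0 fe 5c 5c 5f) = f5
m4: inner = H(8a 94 36 36 6e 61) = 59; tag = H(e0 fe 5c 5c 59) = ef ← matches

4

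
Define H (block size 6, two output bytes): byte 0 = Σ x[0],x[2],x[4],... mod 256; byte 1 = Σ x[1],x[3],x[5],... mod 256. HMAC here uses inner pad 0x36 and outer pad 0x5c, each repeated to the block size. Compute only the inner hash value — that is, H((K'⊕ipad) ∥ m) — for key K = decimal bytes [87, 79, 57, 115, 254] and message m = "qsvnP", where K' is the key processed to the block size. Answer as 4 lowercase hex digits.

6fd5

Key decimal bytes [87, 79, 57, 115, 254] = 57 4f 39 73 fe is 5 bytes ≤ B = 6; zero-pad to 6 bytes: K' = 57 4f 39 73 fe 00.
K' ⊕ ipad = 61 79 0f 45 c8 36.
Inner input = 61 79 0f 45 c8 36 ∥ 71 73 76 6e 50.
Inner hash: even-index sum = 623 mod 256 = 111; odd-index sum = 469 mod 256 = 213 → 6f d5.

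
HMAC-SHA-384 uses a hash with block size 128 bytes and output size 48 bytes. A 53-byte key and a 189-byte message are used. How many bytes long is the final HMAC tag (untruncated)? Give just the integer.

48

The tag is one SHA-384 digest: 48 bytes.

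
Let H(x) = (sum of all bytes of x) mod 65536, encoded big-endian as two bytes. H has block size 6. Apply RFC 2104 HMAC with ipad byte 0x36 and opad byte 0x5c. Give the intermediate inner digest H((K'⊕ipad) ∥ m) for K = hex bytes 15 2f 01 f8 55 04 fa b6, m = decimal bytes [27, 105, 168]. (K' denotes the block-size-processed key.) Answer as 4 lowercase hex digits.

Key hex bytes 15 2f 01 f8 55 04 fa b6 is 8 bytes > B = 6, so hash it first: H(key) = 03 46, then zero-pad to 6 bytes: K' = 03 46 00 00 00 00.
K' ⊕ ipad = 35 70 36 36 36 36.
Inner input = 35 70 36 36 36 36 ∥ 1b 69 a8.
Inner hash: sum = 53+112+54+54+54+54+27+105+168 = 681 → 02 a9.

02a9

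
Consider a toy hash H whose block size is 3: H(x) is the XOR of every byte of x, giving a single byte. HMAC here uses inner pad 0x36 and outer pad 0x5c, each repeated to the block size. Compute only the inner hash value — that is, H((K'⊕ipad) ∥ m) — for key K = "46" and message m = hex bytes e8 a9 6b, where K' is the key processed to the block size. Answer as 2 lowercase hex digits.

Key "46" = 34 36 is 2 bytes ≤ B = 3; zero-pad to 3 bytes: K' = 34 36 00.
K' ⊕ ipad = 02 00 36.
Inner input = 02 00 36 ∥ e8 a9 6b.
Inner hash: XOR 02⊕00⊕36⊕e8⊕a9⊕6b = 1e.

1e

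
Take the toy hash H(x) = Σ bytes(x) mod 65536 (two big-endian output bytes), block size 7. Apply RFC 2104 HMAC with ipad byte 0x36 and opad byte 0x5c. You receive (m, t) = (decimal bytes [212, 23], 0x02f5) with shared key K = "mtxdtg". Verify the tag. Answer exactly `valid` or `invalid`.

Key "mtxdtg" = 6d 74 78 64 74 67 is 6 bytes ≤ B = 7; zero-pad to 7 bytes: K' = 6d 74 78 64 74 67 00.
K' ⊕ ipad = 5b 42 4e 52 42 51 36; K' ⊕ opad = 31 28 24 38 28 3b 5c.
Inner hash: sum = 91+66+78+82+66+81+54+212+23 = 753 → 02 f1.
Outer hash (recomputed tag): sum = 49+40+36+56+40+59+92+2+241 = 615 → 02 67.
Recomputed tag = 0267; claimed = 02f5 → mismatch.

invalid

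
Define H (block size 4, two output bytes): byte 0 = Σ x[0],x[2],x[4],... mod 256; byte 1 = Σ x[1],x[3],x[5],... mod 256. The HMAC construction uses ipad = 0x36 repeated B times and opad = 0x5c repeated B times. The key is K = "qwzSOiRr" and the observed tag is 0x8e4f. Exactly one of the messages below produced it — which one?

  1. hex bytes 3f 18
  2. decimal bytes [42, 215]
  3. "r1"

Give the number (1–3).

Key "qwzSOiRr" = 71 77 7a 53 4f 69 52 72 is 8 bytes > B = 4, so hash it first: H(key) = 8c a5, then zero-pad to 4 bytes: K' = 8c a5 00 00.
K' ⊕ ipad = ba 93 36 36; K' ⊕ opad = d0 f9 5c 5c.
m1: inner = H(ba 93 36 36 3f 18) = 2f e1; tag = H(d0 f9 5c 5c 2f e1) = 5b36
m2: inner = H(ba 93 36 36 2a d7) = 1a a0; tag = H(d0 f9 5c 5c 1a a0) = 46f5
m3: inner = H(ba 93 36 36 72 31) = 62 fa; tag = H(d0 f9 5c 5c 62 fa) = 8e4f ← matches

3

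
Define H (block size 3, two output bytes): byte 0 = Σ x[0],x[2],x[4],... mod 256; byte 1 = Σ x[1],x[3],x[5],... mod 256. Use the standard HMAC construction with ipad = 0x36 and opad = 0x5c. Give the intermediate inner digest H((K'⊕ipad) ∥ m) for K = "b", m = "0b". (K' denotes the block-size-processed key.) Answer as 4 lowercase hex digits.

ec66

Key "b" = 62 is 1 byte ≤ B = 3; zero-pad to 3 bytes: K' = 62 00 00.
K' ⊕ ipad = 54 36 36.
Inner input = 54 36 36 ∥ 30 62.
Inner hash: even-index sum = 236 mod 256 = 236; odd-index sum = 102 mod 256 = 102 → ec 66.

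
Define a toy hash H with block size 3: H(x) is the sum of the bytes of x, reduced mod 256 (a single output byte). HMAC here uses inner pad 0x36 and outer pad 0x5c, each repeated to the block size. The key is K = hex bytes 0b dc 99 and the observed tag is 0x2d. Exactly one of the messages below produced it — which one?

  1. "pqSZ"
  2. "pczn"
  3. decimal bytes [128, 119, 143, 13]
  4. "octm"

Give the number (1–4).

2

Key hex bytes 0b dc 99 is exactly B = 3 bytes: K' = 0b dc 99.
K' ⊕ ipad = 3d ea af; K' ⊕ opad = 57 80 c5.
m1: inner = H(3d ea af 70 71 53 5a) = 64; tag = H(57 80 c5 64) = 00
m2: inner = H(3d ea af 70 63 7a 6e) = 91; tag = H(57 80 c5 91) = 2d ← matches
m3: inner = H(3d ea af 80 77 8f 0d) = 69; tag = H(57 80 c5 69) = 05
m4: inner = H(3d ea af 6f 63 74 6d) = 89; tag = H(57 80 c5 89) = 25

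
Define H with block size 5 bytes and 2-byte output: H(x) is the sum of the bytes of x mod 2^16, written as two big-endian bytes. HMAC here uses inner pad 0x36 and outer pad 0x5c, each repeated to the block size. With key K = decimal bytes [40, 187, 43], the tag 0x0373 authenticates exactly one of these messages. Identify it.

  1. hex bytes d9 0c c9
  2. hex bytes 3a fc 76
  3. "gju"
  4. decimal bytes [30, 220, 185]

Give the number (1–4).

Key decimal bytes [40, 187, 43] = 28 bb 2b is 3 bytes ≤ B = 5; zero-pad to 5 bytes: K' = 28 bb 2b 00 00.
K' ⊕ ipad = 1e 8d 1d 36 36; K' ⊕ opad = 74 e7 77 5c 5c.
m1: inner = H(1e 8d 1d 36 36 d9 0c c9) = 02 e2; tag = H(74 e7 77 5c 5c 02 e2) = 036e
m2: inner = H(1e 8d 1d 36 36 3a fc 76) = 02 e0; tag = H(74 e7 77 5c 5c 02 e0) = 036c
m3: inner = H(1e 8d 1d 36 36 67 6a 75) = 02 7a; tag = H(74 e7 77 5c 5c 02 7a) = 0306
m4: inner = H(1e 8d 1d 36 36 1e dc b9) = 02 e7; tag = H(74 e7 77 5c 5c 02 e7) = 0373 ← matches

4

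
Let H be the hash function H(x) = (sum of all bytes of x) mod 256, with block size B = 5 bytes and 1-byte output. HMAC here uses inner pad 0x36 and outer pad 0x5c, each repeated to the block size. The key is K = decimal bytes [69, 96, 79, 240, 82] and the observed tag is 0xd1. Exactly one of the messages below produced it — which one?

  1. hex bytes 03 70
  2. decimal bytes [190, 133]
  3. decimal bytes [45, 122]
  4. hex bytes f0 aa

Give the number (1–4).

Key decimal bytes [69, 96, 79, 240, 82] = 45 60 4f f0 52 is exactly B = 5 bytes: K' = 45 60 4f f0 52.
K' ⊕ ipad = 73 56 79 c6 64; K' ⊕ opad = 19 3c 13 ac 0e.
m1: inner = H(73 56 79 c6 64 03 70) = df; tag = H(19 3c 13 ac 0e df) = 01
m2: inner = H(73 56 79 c6 64 be 85) = af; tag = H(19 3c 13 ac 0e af) = d1 ← matches
m3: inner = H(73 56 79 c6 64 2d 7a) = 13; tag = H(19 3c 13 ac 0e 13) = 35
m4: inner = H(73 56 79 c6 64 f0 aa) = 06; tag = H(19 3c 13 ac 0e 06) = 28

2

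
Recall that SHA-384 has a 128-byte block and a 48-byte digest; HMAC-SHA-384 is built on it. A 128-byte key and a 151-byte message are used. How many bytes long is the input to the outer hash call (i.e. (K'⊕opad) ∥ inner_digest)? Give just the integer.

Key is 128 ≤ 128 bytes, zero-padded: |K'| = 128.
Outer input = (K'⊕opad) ∥ H(inner) → 128 + 48 = 176 bytes.

176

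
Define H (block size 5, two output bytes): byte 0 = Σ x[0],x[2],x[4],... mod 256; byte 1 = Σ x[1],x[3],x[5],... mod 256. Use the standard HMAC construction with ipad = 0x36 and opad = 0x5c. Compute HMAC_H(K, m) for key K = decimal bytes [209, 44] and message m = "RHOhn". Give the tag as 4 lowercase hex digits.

a4cf

Key decimal bytes [209, 44] = d1 2c is 2 bytes ≤ B = 5; zero-pad to 5 bytes: K' = d1 2c 00 00 00.
K' ⊕ ipad = e7 1a 36 36 36.  K' ⊕ opad = 8d 70 5c 5c 5c.
Inner input = (K'⊕ipad) ∥ m = e7 1a 36 36 36 ∥ 52 48 4f 68 6e.
Inner hash: even-index sum = 515 mod 256 = 3; odd-index sum = 351 mod 256 = 95 → 03 5f.
Outer input = (K'⊕opad) ∥ inner = 8d 70 5c 5c 5c ∥ 03 5f.
Outer hash (tag): even-index sum = 420 mod 256 = 164; odd-index sum = 207 mod 256 = 207 → a4 cf.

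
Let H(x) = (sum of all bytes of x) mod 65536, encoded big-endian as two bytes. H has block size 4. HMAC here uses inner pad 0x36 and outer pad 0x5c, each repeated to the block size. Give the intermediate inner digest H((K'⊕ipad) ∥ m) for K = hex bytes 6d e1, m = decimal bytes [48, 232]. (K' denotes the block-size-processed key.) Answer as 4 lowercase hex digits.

Key hex bytes 6d e1 is 2 bytes ≤ B = 4; zero-pad to 4 bytes: K' = 6d e1 00 00.
K' ⊕ ipad = 5b d7 36 36.
Inner input = 5b d7 36 36 ∥ 30 e8.
Inner hash: sum = 91+215+54+54+48+232 = 694 → 02 b6.

02b6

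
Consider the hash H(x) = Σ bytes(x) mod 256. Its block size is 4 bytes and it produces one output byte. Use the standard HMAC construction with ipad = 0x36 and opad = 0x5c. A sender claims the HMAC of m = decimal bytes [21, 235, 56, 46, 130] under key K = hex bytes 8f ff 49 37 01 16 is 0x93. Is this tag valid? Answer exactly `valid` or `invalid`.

invalid

Key hex bytes 8f ff 49 37 01 16 is 6 bytes > B = 4, so hash it first: H(key) = 25, then zero-pad to 4 bytes: K' = 25 00 00 00.
K' ⊕ ipad = 13 36 36 36; K' ⊕ opad = 79 5c 5c 5c.
Inner hash: sum = 19+54+54+54+21+235+56+46+130 = 669; mod 256 = 157 → 9d.
Outer hash (recomputed tag): sum = 121+92+92+92+157 = 554; mod 256 = 42 → 2a.
Recomputed tag = 2a; claimed = 93 → mismatch.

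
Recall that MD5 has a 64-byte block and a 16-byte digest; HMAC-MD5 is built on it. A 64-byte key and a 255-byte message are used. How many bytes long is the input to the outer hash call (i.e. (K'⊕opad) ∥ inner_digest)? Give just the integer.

80

Key is 64 ≤ 64 bytes, zero-padded: |K'| = 64.
Outer input = (K'⊕opad) ∥ H(inner) → 64 + 16 = 80 bytes.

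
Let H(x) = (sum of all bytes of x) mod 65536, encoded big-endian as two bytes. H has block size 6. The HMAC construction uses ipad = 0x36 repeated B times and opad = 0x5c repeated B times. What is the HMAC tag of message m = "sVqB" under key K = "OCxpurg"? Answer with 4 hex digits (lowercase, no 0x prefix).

Key "OCxpurg" = 4f 43 78 70 75 72 67 is 7 bytes > B = 6, so hash it first: H(key) = 02 c8, then zero-pad to 6 bytes: K' = 02 c8 00 00 00 00.
K' ⊕ ipad = 34 fe 36 36 36 36.  K' ⊕ opad = 5e 94 5c 5c 5c 5c.
Inner input = (K'⊕ipad) ∥ m = 34 fe 36 36 36 36 ∥ 73 56 71 42.
Inner hash: sum = 52+254+54+54+54+54+115+86+113+66 = 902 → 03 86.
Outer input = (K'⊕opad) ∥ inner = 5e 94 5c 5c 5c 5c ∥ 03 86.
Outer hash (tag): sum = 94+148+92+92+92+92+3+134 = 747 → 02 eb.

02eb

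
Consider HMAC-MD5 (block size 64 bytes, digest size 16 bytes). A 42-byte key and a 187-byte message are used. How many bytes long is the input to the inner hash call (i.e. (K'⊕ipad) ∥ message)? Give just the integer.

251

Key is 42 ≤ 64 bytes, zero-padded: |K'| = 64.
Inner input = (K'⊕ipad) ∥ m → 64 + 187 = 251 bytes.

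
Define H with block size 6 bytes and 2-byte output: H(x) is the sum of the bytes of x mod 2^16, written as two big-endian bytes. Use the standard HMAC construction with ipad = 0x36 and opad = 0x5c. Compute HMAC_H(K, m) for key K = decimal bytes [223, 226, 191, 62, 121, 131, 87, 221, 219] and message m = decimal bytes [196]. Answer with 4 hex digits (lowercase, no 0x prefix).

032e

Key decimal bytes [223, 226, 191, 62, 121, 131, 87, 221, 219] = df e2 bf 3e 79 83 57 dd db is 9 bytes > B = 6, so hash it first: H(key) = 05 c9, then zero-pad to 6 bytes: K' = 05 c9 00 00 00 00.
K' ⊕ ipad = 33 ff 36 36 36 36.  K' ⊕ opad = 59 95 5c 5c 5c 5c.
Inner input = (K'⊕ipad) ∥ m = 33 ff 36 36 36 36 ∥ c4.
Inner hash: sum = 51+255+54+54+54+54+196 = 718 → 02 ce.
Outer input = (K'⊕opad) ∥ inner = 59 95 5c 5c 5c 5c ∥ 02 ce.
Outer hash (tag): sum = 89+149+92+92+92+92+2+206 = 814 → 03 2e.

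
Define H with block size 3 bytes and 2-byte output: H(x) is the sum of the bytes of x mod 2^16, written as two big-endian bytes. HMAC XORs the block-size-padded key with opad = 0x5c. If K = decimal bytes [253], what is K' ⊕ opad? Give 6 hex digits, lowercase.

a15c5c

Key decimal bytes [253] = fd is 1 byte ≤ B = 3; zero-pad to 3 bytes: K' = fd 00 00.
XOR each byte with 0x5c: fd⊕5c=a1, 00⊕5c=5c, 00⊕5c=5c.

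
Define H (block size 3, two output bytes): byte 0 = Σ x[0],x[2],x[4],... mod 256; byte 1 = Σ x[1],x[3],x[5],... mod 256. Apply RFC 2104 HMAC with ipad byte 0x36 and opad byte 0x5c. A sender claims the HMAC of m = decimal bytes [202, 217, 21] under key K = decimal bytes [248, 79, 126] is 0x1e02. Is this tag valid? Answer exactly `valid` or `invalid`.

Key decimal bytes [248, 79, 126] = f8 4f 7e is exactly B = 3 bytes: K' = f8 4f 7e.
K' ⊕ ipad = ce 79 48; K' ⊕ opad = a4 13 22.
Inner hash: even-index sum = 495 mod 256 = 239; odd-index sum = 344 mod 256 = 88 → ef 58.
Outer hash (recomputed tag): even-index sum = 286 mod 256 = 30; odd-index sum = 258 mod 256 = 2 → 1e 02.
Recomputed tag = 1e02; claimed = 1e02 → match.

valid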